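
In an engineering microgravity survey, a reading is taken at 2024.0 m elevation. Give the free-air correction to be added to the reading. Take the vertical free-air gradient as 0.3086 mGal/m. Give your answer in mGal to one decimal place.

624.6

Free-air correction = 0.3086 × 2024.0 = 624.6 mGal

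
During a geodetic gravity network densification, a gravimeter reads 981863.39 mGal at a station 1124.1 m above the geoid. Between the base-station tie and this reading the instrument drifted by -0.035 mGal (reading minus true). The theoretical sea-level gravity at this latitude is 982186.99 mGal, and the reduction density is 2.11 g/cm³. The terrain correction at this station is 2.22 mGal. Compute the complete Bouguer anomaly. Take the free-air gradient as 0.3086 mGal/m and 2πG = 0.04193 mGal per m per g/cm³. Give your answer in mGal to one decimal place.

-73.9

Drift-corrected reading = 981863.39 − (-0.035) = 981863.425 mGal
Free-air correction = 0.3086 × 1124.1 = 346.90 mGal
Free-air anomaly = 981863.425 − 982186.99 + (346.90) = 23.335 mGal
Bouguer slab correction = 0.04193 × 2.11 × 1124.1 = 99.45 mGal
Simple Bouguer anomaly = 23.335 − (99.45) = -76.115 mGal
Complete Bouguer anomaly = -76.115 + 2.22 = -73.895 mGal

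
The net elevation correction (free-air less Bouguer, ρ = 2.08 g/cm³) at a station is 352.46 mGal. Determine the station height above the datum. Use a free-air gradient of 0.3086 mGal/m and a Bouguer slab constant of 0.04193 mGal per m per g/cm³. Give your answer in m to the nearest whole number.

1592

Combined gradient = 0.3086 − 0.04193 × 2.08 = 0.2213856 mGal/m
h = 352.46 / 0.2213856 = 1592.06 m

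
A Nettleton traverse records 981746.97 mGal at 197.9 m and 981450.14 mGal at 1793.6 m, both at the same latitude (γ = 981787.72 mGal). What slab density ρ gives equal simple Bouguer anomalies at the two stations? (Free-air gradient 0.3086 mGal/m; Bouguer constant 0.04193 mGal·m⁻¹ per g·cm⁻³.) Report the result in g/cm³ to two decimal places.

Δg_obs = 981450.14 − 981746.97 = -296.83 mGal over Δh = 1793.6 − 197.9 = 1595.7 m
Equal Bouguer anomalies ⇒ Δg_obs + (0.3086 − 0.04193ρ)·Δh = 0
0.3086 − 0.04193ρ = −Δg_obs/Δh = 0.18602
ρ = (0.3086 − 0.18602) / 0.04193 = 2.92 g/cm³

2.92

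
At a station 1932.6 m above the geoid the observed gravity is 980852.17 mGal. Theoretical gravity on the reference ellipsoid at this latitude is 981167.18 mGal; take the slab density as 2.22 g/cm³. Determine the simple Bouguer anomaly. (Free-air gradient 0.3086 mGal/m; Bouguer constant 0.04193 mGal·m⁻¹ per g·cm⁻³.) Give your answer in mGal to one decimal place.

101.5

Free-air correction = 0.3086 × 1932.6 = 596.40 mGal
Free-air anomaly = 980852.17 − 981167.18 + (596.40) = 281.39 mGal
Bouguer slab correction = 0.04193 × 2.22 × 1932.6 = 179.90 mGal
Simple Bouguer anomaly = 281.39 − (179.90) = 101.49 mGal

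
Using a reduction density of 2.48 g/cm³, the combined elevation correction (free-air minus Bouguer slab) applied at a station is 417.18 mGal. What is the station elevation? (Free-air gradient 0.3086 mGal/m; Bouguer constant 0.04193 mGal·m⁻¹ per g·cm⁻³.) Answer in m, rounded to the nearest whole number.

Combined gradient = 0.3086 − 0.04193 × 2.48 = 0.2046136 mGal/m
h = 417.18 / 0.2046136 = 2038.87 m

2039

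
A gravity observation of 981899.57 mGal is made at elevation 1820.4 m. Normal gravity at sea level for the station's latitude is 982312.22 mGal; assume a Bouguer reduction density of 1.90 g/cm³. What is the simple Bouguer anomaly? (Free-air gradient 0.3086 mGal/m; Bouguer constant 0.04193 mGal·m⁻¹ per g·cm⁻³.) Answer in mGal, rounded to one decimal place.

4.1

Free-air correction = 0.3086 × 1820.4 = 561.78 mGal
Free-air anomaly = 981899.57 − 982312.22 + (561.78) = 149.13 mGal
Bouguer slab correction = 0.04193 × 1.90 × 1820.4 = 145.03 mGal
Simple Bouguer anomaly = 149.13 − (145.03) = 4.10 mGal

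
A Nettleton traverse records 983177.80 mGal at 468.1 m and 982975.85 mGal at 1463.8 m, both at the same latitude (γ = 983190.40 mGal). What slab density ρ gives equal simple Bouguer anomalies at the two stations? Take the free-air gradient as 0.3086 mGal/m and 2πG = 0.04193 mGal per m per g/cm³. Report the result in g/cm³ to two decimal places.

Δg_obs = 982975.85 − 983177.80 = -201.95 mGal over Δh = 1463.8 − 468.1 = 995.7 m
Equal Bouguer anomalies ⇒ Δg_obs + (0.3086 − 0.04193ρ)·Δh = 0
0.3086 − 0.04193ρ = −Δg_obs/Δh = 0.20282
ρ = (0.3086 − 0.20282) / 0.04193 = 2.52 g/cm³

2.52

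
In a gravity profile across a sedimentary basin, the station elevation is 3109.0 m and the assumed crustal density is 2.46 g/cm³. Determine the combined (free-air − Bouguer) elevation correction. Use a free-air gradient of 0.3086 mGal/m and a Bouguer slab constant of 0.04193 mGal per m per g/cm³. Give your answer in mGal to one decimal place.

638.8

Combined gradient = 0.3086 − 0.04193 × 2.46 = 0.2054522 mGal/m
Combined elevation correction = 0.2054522 × 3109.0 = 638.8 mGal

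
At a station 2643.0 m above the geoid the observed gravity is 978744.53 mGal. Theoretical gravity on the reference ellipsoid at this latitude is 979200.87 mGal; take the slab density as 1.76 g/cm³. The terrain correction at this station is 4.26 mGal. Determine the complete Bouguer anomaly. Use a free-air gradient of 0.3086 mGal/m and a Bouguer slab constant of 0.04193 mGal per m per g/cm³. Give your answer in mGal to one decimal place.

168.5

Free-air correction = 0.3086 × 2643.0 = 815.63 mGal
Free-air anomaly = 978744.53 − 979200.87 + (815.63) = 359.29 mGal
Bouguer slab correction = 0.04193 × 1.76 × 2643.0 = 195.04 mGal
Simple Bouguer anomaly = 359.29 − (195.04) = 164.25 mGal
Complete Bouguer anomaly = 164.25 + 4.26 = 168.51 mGal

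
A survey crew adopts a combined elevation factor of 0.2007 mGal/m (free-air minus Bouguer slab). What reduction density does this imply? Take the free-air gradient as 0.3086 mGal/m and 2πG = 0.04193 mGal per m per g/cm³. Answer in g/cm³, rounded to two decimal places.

0.2007 = 0.3086 − 0.04193 × ρ
ρ = (0.3086 − 0.2007) / 0.04193 = 2.57 g/cm³

2.57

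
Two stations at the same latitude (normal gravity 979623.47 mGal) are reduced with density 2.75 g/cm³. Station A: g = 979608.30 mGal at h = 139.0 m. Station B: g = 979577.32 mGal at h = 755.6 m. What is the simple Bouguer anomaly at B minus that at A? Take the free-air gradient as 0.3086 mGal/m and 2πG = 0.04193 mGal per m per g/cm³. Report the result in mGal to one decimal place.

Δg_SB(A) = 979608.30 − 979623.47 + 0.3086×139.0 − 0.04193×2.75×139.0 = 11.70 mGal
Δg_SB(B) = 979577.32 − 979623.47 + 0.3086×755.6 − 0.04193×2.75×755.6 = 99.90 mGal
Difference = 99.90 − (11.70) = 88.20 mGal

88.2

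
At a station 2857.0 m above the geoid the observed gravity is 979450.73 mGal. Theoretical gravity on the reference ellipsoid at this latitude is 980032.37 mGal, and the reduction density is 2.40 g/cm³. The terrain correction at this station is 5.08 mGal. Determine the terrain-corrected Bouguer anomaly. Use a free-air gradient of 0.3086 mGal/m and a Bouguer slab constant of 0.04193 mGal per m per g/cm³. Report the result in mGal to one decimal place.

17.6

Free-air correction = 0.3086 × 2857.0 = 881.67 mGal
Free-air anomaly = 979450.73 − 980032.37 + (881.67) = 300.03 mGal
Bouguer slab correction = 0.04193 × 2.40 × 2857.0 = 287.51 mGal
Simple Bouguer anomaly = 300.03 − (287.51) = 12.52 mGal
Complete Bouguer anomaly = 12.52 + 5.08 = 17.60 mGal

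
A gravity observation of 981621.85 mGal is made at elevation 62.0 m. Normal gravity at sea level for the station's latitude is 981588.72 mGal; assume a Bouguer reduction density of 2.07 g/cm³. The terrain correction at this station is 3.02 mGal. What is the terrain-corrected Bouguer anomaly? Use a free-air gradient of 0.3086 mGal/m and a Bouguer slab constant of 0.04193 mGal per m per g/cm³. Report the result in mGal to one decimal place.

Free-air correction = 0.3086 × 62.0 = 19.13 mGal
Free-air anomaly = 981621.85 − 981588.72 + (19.13) = 52.26 mGal
Bouguer slab correction = 0.04193 × 2.07 × 62.0 = 5.38 mGal
Simple Bouguer anomaly = 52.26 − (5.38) = 46.88 mGal
Complete Bouguer anomaly = 46.88 + 3.02 = 49.90 mGal

49.9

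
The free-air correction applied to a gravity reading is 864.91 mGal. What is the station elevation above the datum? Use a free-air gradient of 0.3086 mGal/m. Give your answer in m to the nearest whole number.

h = 864.91 / 0.3086 = 2802.69 m

2803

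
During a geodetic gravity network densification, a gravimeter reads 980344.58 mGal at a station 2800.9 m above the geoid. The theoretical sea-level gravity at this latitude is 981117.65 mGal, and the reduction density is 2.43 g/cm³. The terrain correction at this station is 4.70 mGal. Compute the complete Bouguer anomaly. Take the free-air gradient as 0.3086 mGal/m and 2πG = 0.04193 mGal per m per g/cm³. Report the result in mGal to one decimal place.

-189.4

Free-air correction = 0.3086 × 2800.9 = 864.36 mGal
Free-air anomaly = 980344.58 − 981117.65 + (864.36) = 91.29 mGal
Bouguer slab correction = 0.04193 × 2.43 × 2800.9 = 285.38 mGal
Simple Bouguer anomaly = 91.29 − (285.38) = -194.09 mGal
Complete Bouguer anomaly = -194.09 + 4.70 = -189.39 mGal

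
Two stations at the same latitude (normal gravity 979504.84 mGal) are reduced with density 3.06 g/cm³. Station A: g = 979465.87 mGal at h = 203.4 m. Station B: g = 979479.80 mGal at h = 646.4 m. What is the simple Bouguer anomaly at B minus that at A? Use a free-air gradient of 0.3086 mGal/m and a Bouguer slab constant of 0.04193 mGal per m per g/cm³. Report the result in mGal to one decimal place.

Δg_SB(A) = 979465.87 − 979504.84 + 0.3086×203.4 − 0.04193×3.06×203.4 = -2.30 mGal
Δg_SB(B) = 979479.80 − 979504.84 + 0.3086×646.4 − 0.04193×3.06×646.4 = 91.50 mGal
Difference = 91.50 − (-2.30) = 93.80 mGal

93.8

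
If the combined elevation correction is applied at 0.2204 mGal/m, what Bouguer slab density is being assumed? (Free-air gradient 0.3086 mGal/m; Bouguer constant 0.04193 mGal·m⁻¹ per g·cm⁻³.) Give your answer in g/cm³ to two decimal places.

0.2204 = 0.3086 − 0.04193 × ρ
ρ = (0.3086 − 0.2204) / 0.04193 = 2.10 g/cm³

2.10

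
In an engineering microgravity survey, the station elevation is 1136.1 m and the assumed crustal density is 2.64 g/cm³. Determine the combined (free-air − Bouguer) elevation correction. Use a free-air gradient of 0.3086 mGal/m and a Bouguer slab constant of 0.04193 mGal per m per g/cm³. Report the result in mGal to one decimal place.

Combined gradient = 0.3086 − 0.04193 × 2.64 = 0.1979048 mGal/m
Combined elevation correction = 0.1979048 × 1136.1 = 224.8 mGal

224.8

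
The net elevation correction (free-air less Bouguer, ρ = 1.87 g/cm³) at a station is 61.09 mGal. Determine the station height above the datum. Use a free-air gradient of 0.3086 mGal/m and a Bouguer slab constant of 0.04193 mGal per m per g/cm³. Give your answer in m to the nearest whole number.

Combined gradient = 0.3086 − 0.04193 × 1.87 = 0.2301909 mGal/m
h = 61.09 / 0.2301909 = 265.39 m

265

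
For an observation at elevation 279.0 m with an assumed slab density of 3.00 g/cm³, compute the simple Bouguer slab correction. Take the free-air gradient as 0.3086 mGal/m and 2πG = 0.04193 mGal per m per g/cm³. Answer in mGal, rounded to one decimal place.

35.1

Bouguer slab correction = 0.04193 × 3.00 × 279.0 = 35.1 mGal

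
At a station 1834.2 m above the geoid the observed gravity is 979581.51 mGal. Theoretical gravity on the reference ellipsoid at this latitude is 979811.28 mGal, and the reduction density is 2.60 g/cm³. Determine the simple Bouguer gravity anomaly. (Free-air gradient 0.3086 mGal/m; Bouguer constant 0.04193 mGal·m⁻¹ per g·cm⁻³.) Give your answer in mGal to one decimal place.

136.3

Free-air correction = 0.3086 × 1834.2 = 566.03 mGal
Free-air anomaly = 979581.51 − 979811.28 + (566.03) = 336.26 mGal
Bouguer slab correction = 0.04193 × 2.60 × 1834.2 = 199.96 mGal
Simple Bouguer anomaly = 336.26 − (199.96) = 136.30 mGal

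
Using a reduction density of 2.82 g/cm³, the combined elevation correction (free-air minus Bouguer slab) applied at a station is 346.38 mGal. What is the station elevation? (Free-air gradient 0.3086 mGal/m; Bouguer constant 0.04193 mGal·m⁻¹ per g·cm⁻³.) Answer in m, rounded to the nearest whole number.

Combined gradient = 0.3086 − 0.04193 × 2.82 = 0.1903574 mGal/m
h = 346.38 / 0.1903574 = 1819.63 m

1820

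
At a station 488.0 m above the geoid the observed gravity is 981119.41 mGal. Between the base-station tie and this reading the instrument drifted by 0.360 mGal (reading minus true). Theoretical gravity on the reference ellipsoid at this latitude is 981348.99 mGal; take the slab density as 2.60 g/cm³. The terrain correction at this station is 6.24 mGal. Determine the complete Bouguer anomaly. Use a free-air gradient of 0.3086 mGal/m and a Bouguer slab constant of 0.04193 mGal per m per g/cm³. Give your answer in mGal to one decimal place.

Drift-corrected reading = 981119.41 − (0.360) = 981119.050 mGal
Free-air correction = 0.3086 × 488.0 = 150.60 mGal
Free-air anomaly = 981119.050 − 981348.99 + (150.60) = -79.340 mGal
Bouguer slab correction = 0.04193 × 2.60 × 488.0 = 53.20 mGal
Simple Bouguer anomaly = -79.340 − (53.20) = -132.540 mGal
Complete Bouguer anomaly = -132.540 + 6.24 = -126.300 mGal

-126.3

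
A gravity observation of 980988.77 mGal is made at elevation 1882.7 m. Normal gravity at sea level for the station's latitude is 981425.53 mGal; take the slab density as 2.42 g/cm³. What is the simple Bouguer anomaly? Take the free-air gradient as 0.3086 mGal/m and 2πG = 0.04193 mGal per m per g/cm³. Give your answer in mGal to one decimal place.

-46.8

Free-air correction = 0.3086 × 1882.7 = 581.00 mGal
Free-air anomaly = 980988.77 − 981425.53 + (581.00) = 144.24 mGal
Bouguer slab correction = 0.04193 × 2.42 × 1882.7 = 191.04 mGal
Simple Bouguer anomaly = 144.24 − (191.04) = -46.80 mGal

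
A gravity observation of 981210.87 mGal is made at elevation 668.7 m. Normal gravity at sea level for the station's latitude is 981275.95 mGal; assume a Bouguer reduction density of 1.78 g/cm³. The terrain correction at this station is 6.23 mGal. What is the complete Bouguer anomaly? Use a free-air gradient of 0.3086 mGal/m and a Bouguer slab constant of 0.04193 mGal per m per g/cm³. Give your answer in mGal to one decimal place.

Free-air correction = 0.3086 × 668.7 = 206.36 mGal
Free-air anomaly = 981210.87 − 981275.95 + (206.36) = 141.28 mGal
Bouguer slab correction = 0.04193 × 1.78 × 668.7 = 49.91 mGal
Simple Bouguer anomaly = 141.28 − (49.91) = 91.37 mGal
Complete Bouguer anomaly = 91.37 + 6.23 = 97.60 mGal

97.6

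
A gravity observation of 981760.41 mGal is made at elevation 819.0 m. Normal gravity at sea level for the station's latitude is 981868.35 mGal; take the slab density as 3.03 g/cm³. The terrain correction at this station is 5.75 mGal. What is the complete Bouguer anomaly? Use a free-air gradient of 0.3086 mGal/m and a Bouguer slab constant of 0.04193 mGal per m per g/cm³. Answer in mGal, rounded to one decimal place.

Free-air correction = 0.3086 × 819.0 = 252.74 mGal
Free-air anomaly = 981760.41 − 981868.35 + (252.74) = 144.80 mGal
Bouguer slab correction = 0.04193 × 3.03 × 819.0 = 104.05 mGal
Simple Bouguer anomaly = 144.80 − (104.05) = 40.75 mGal
Complete Bouguer anomaly = 40.75 + 5.75 = 46.50 mGal

46.5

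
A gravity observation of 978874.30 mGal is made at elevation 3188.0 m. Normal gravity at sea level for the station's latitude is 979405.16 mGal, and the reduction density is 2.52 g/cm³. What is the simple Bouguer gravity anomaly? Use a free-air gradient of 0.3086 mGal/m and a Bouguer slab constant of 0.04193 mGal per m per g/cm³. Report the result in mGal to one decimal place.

116.1

Free-air correction = 0.3086 × 3188.0 = 983.82 mGal
Free-air anomaly = 978874.30 − 979405.16 + (983.82) = 452.96 mGal
Bouguer slab correction = 0.04193 × 2.52 × 3188.0 = 336.86 mGal
Simple Bouguer anomaly = 452.96 − (336.86) = 116.10 mGal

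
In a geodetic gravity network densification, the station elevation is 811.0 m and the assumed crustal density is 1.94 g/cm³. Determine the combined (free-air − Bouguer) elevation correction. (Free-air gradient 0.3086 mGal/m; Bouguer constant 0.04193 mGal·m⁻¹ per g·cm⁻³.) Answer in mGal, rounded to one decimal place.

184.3

Combined gradient = 0.3086 − 0.04193 × 1.94 = 0.2272558 mGal/m
Combined elevation correction = 0.2272558 × 811.0 = 184.3 mGal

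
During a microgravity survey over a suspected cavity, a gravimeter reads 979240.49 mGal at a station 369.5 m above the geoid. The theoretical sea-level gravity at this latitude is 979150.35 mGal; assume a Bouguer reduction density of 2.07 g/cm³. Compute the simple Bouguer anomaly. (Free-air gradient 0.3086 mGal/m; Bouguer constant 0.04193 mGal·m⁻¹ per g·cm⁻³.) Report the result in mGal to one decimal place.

Free-air correction = 0.3086 × 369.5 = 114.03 mGal
Free-air anomaly = 979240.49 − 979150.35 + (114.03) = 204.17 mGal
Bouguer slab correction = 0.04193 × 2.07 × 369.5 = 32.07 mGal
Simple Bouguer anomaly = 204.17 − (32.07) = 172.10 mGal

172.1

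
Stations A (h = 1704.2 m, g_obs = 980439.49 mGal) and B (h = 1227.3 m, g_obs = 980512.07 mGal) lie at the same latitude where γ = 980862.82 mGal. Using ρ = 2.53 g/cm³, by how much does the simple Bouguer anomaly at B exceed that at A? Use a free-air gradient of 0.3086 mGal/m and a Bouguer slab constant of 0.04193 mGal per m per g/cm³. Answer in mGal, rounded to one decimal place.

Δg_SB(A) = 980439.49 − 980862.82 + 0.3086×1704.2 − 0.04193×2.53×1704.2 = -78.20 mGal
Δg_SB(B) = 980512.07 − 980862.82 + 0.3086×1227.3 − 0.04193×2.53×1227.3 = -102.20 mGal
Difference = -102.20 − (-78.20) = -24.00 mGal

-24.0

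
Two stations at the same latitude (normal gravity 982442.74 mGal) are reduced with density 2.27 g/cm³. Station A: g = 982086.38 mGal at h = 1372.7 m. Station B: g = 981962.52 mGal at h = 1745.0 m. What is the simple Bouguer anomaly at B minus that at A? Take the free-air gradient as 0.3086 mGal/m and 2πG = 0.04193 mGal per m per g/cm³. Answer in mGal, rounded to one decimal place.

Δg_SB(A) = 982086.38 − 982442.74 + 0.3086×1372.7 − 0.04193×2.27×1372.7 = -63.40 mGal
Δg_SB(B) = 981962.52 − 982442.74 + 0.3086×1745.0 − 0.04193×2.27×1745.0 = -107.80 mGal
Difference = -107.80 − (-63.40) = -44.40 mGal

-44.4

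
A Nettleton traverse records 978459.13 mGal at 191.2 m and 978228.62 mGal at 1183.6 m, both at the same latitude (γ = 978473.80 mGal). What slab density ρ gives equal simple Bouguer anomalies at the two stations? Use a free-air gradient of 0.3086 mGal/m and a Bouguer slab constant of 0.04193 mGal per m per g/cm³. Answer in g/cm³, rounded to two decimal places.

Δg_obs = 978228.62 − 978459.13 = -230.51 mGal over Δh = 1183.6 − 191.2 = 992.4 m
Equal Bouguer anomalies ⇒ Δg_obs + (0.3086 − 0.04193ρ)·Δh = 0
0.3086 − 0.04193ρ = −Δg_obs/Δh = 0.23228
ρ = (0.3086 − 0.23228) / 0.04193 = 1.82 g/cm³

1.82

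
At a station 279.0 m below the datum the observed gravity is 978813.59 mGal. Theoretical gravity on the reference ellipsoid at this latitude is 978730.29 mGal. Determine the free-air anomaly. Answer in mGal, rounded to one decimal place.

-2.8

Free-air correction = 0.3086 × -279.0 = -86.10 mGal
Free-air anomaly = 978813.59 − 978730.29 + (-86.10) = -2.80 mGal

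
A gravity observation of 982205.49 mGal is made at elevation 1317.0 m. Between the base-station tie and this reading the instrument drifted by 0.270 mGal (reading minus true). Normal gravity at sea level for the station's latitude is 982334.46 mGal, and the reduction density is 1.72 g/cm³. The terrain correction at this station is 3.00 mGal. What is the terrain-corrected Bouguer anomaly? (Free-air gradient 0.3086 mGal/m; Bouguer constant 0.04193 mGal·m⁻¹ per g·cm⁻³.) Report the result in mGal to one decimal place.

185.2

Drift-corrected reading = 982205.49 − (0.270) = 982205.220 mGal
Free-air correction = 0.3086 × 1317.0 = 406.43 mGal
Free-air anomaly = 982205.220 − 982334.46 + (406.43) = 277.190 mGal
Bouguer slab correction = 0.04193 × 1.72 × 1317.0 = 94.98 mGal
Simple Bouguer anomaly = 277.190 − (94.98) = 182.210 mGal
Complete Bouguer anomaly = 182.210 + 3.00 = 185.210 mGal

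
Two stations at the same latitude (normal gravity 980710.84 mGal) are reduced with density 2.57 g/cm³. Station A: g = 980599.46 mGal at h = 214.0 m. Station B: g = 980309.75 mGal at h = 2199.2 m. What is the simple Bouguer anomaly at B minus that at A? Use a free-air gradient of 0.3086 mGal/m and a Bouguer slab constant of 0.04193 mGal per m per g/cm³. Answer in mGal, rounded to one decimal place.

109.0

Δg_SB(A) = 980599.46 − 980710.84 + 0.3086×214.0 − 0.04193×2.57×214.0 = -68.40 mGal
Δg_SB(B) = 980309.75 − 980710.84 + 0.3086×2199.2 − 0.04193×2.57×2199.2 = 40.60 mGal
Difference = 40.60 − (-68.40) = 109.00 mGal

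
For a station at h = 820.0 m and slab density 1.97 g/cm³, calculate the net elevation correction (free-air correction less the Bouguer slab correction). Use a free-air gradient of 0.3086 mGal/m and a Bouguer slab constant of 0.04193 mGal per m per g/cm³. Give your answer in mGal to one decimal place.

Combined gradient = 0.3086 − 0.04193 × 1.97 = 0.2259979 mGal/m
Combined elevation correction = 0.2259979 × 820.0 = 185.3 mGal

185.3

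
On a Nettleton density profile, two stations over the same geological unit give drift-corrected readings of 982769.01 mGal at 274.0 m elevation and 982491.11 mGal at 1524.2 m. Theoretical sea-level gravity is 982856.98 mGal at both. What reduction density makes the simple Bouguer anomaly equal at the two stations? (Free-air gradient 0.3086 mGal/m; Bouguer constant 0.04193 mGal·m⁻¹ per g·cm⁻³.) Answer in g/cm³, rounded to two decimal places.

Δg_obs = 982491.11 − 982769.01 = -277.90 mGal over Δh = 1524.2 − 274.0 = 1250.2 m
Equal Bouguer anomalies ⇒ Δg_obs + (0.3086 − 0.04193ρ)·Δh = 0
0.3086 − 0.04193ρ = −Δg_obs/Δh = 0.22228
ρ = (0.3086 − 0.22228) / 0.04193 = 2.06 g/cm³

2.06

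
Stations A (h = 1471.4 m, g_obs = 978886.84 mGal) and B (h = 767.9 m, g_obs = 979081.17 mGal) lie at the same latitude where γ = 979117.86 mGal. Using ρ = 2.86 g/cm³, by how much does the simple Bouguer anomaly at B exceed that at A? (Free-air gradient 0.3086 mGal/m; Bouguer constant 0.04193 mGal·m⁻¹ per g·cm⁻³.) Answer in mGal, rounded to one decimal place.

61.6

Δg_SB(A) = 978886.84 − 979117.86 + 0.3086×1471.4 − 0.04193×2.86×1471.4 = 46.60 mGal
Δg_SB(B) = 979081.17 − 979117.86 + 0.3086×767.9 − 0.04193×2.86×767.9 = 108.20 mGal
Difference = 108.20 − (46.60) = 61.60 mGal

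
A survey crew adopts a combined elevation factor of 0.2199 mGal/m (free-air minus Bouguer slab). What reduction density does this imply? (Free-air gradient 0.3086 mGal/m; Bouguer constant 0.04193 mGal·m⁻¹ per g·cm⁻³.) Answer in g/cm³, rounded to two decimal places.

2.12

0.2199 = 0.3086 − 0.04193 × ρ
ρ = (0.3086 − 0.2199) / 0.04193 = 2.12 g/cm³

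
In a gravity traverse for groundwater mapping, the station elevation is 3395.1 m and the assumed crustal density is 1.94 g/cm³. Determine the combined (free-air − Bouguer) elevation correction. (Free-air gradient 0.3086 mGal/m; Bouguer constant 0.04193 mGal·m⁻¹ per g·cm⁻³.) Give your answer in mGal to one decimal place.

771.6

Combined gradient = 0.3086 − 0.04193 × 1.94 = 0.2272558 mGal/m
Combined elevation correction = 0.2272558 × 3395.1 = 771.6 mGal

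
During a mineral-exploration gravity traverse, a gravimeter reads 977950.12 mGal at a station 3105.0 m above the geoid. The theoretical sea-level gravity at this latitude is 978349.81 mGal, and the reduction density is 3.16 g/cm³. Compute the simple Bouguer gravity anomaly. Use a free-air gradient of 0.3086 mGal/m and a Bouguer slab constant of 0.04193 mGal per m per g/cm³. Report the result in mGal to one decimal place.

Free-air correction = 0.3086 × 3105.0 = 958.20 mGal
Free-air anomaly = 977950.12 − 978349.81 + (958.20) = 558.51 mGal
Bouguer slab correction = 0.04193 × 3.16 × 3105.0 = 411.41 mGal
Simple Bouguer anomaly = 558.51 − (411.41) = 147.10 mGal

147.1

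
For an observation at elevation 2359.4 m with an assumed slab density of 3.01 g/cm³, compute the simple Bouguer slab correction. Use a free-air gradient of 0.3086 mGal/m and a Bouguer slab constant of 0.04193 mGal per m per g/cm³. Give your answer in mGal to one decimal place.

297.8

Bouguer slab correction = 0.04193 × 3.01 × 2359.4 = 297.8 mGal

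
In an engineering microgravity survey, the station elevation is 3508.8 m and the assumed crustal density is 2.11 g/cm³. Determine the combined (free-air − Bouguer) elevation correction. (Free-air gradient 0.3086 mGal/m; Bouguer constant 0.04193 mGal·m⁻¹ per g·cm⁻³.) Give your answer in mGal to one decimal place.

Combined gradient = 0.3086 − 0.04193 × 2.11 = 0.2201277 mGal/m
Combined elevation correction = 0.2201277 × 3508.8 = 772.4 mGal

772.4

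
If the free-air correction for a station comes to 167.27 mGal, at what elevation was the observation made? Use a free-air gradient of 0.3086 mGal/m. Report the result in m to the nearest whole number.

542

h = 167.27 / 0.3086 = 542.03 m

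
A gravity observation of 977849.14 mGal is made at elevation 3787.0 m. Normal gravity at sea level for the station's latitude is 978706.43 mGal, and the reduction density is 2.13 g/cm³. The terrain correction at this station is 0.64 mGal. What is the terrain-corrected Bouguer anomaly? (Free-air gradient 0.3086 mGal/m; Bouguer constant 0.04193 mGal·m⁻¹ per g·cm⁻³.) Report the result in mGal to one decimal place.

-26.2

Free-air correction = 0.3086 × 3787.0 = 1168.67 mGal
Free-air anomaly = 977849.14 − 978706.43 + (1168.67) = 311.38 mGal
Bouguer slab correction = 0.04193 × 2.13 × 3787.0 = 338.22 mGal
Simple Bouguer anomaly = 311.38 − (338.22) = -26.84 mGal
Complete Bouguer anomaly = -26.84 + 0.64 = -26.20 mGal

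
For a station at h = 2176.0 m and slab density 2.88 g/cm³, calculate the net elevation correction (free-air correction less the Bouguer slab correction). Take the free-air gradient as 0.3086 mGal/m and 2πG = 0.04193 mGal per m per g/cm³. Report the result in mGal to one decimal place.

408.7

Combined gradient = 0.3086 − 0.04193 × 2.88 = 0.1878416 mGal/m
Combined elevation correction = 0.1878416 × 2176.0 = 408.7 mGal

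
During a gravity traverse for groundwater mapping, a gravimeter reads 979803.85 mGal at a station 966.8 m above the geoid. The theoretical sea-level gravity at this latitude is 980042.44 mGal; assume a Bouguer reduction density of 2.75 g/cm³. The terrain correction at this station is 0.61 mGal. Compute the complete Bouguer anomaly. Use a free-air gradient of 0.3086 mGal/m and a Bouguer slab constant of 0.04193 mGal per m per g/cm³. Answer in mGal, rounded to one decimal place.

Free-air correction = 0.3086 × 966.8 = 298.35 mGal
Free-air anomaly = 979803.85 − 980042.44 + (298.35) = 59.76 mGal
Bouguer slab correction = 0.04193 × 2.75 × 966.8 = 111.48 mGal
Simple Bouguer anomaly = 59.76 − (111.48) = -51.72 mGal
Complete Bouguer anomaly = -51.72 + 0.61 = -51.11 mGal

-51.1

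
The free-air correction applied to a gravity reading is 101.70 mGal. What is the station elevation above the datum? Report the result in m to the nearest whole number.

330

h = 101.70 / 0.3086 = 329.55 m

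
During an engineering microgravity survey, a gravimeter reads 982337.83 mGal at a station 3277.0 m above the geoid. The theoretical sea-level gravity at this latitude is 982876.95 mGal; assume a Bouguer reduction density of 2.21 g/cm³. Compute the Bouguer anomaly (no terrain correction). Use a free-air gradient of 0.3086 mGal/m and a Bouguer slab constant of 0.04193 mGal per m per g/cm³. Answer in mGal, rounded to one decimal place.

Free-air correction = 0.3086 × 3277.0 = 1011.28 mGal
Free-air anomaly = 982337.83 − 982876.95 + (1011.28) = 472.16 mGal
Bouguer slab correction = 0.04193 × 2.21 × 3277.0 = 303.66 mGal
Simple Bouguer anomaly = 472.16 − (303.66) = 168.50 mGal

168.5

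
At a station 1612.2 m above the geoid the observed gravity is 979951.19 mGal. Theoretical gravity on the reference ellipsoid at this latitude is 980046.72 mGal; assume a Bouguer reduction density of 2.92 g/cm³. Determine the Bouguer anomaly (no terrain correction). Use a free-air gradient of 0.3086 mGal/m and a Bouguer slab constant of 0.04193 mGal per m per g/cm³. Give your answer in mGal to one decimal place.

204.6

Free-air correction = 0.3086 × 1612.2 = 497.52 mGal
Free-air anomaly = 979951.19 − 980046.72 + (497.52) = 401.99 mGal
Bouguer slab correction = 0.04193 × 2.92 × 1612.2 = 197.39 mGal
Simple Bouguer anomaly = 401.99 − (197.39) = 204.60 mGal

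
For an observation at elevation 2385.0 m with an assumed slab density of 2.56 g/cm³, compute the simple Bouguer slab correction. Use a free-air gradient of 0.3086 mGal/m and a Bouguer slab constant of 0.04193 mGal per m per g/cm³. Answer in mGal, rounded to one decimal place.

Bouguer slab correction = 0.04193 × 2.56 × 2385.0 = 256.0 mGal

256.0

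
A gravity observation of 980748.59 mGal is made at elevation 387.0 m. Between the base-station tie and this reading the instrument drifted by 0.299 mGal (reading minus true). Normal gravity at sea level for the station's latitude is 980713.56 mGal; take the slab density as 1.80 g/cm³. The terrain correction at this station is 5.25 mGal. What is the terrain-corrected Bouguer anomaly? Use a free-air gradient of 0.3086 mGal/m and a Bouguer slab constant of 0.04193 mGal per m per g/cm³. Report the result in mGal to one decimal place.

Drift-corrected reading = 980748.59 − (0.299) = 980748.291 mGal
Free-air correction = 0.3086 × 387.0 = 119.43 mGal
Free-air anomaly = 980748.291 − 980713.56 + (119.43) = 154.161 mGal
Bouguer slab correction = 0.04193 × 1.80 × 387.0 = 29.21 mGal
Simple Bouguer anomaly = 154.161 − (29.21) = 124.951 mGal
Complete Bouguer anomaly = 124.951 + 5.25 = 130.201 mGal

130.2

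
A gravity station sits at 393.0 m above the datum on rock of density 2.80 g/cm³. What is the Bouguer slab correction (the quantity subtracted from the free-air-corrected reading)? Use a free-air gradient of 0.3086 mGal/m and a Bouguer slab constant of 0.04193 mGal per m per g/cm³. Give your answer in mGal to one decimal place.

46.1

Bouguer slab correction = 0.04193 × 2.80 × 393.0 = 46.1 mGal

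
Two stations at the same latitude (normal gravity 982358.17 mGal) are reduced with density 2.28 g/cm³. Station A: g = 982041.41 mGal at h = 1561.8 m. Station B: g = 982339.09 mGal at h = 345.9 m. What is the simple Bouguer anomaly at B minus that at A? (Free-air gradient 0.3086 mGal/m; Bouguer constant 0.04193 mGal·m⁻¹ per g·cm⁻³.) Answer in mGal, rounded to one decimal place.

38.7

Δg_SB(A) = 982041.41 − 982358.17 + 0.3086×1561.8 − 0.04193×2.28×1561.8 = 15.90 mGal
Δg_SB(B) = 982339.09 − 982358.17 + 0.3086×345.9 − 0.04193×2.28×345.9 = 54.60 mGal
Difference = 54.60 − (15.90) = 38.70 mGal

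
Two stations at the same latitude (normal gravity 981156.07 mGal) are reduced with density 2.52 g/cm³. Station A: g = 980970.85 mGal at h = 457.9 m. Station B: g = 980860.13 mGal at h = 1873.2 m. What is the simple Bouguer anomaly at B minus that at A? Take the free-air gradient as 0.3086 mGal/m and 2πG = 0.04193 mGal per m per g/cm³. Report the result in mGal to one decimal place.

176.5

Δg_SB(A) = 980970.85 − 981156.07 + 0.3086×457.9 − 0.04193×2.52×457.9 = -92.30 mGal
Δg_SB(B) = 980860.13 − 981156.07 + 0.3086×1873.2 − 0.04193×2.52×1873.2 = 84.20 mGal
Difference = 84.20 − (-92.30) = 176.50 mGal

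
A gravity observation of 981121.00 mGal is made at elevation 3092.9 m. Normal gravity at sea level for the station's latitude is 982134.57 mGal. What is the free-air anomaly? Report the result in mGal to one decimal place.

Free-air correction = 0.3086 × 3092.9 = 954.47 mGal
Free-air anomaly = 981121.00 − 982134.57 + (954.47) = -59.10 mGal

-59.1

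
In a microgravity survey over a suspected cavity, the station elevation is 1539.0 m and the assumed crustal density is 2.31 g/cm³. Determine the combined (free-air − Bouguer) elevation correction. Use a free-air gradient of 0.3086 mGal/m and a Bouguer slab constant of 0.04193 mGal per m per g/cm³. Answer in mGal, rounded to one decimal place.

325.9

Combined gradient = 0.3086 − 0.04193 × 2.31 = 0.2117417 mGal/m
Combined elevation correction = 0.2117417 × 1539.0 = 325.9 mGal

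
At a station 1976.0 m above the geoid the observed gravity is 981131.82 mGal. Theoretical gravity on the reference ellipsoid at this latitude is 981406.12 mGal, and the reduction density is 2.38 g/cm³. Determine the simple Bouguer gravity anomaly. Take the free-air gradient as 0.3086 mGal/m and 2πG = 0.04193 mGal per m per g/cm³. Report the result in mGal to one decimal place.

138.3

Free-air correction = 0.3086 × 1976.0 = 609.79 mGal
Free-air anomaly = 981131.82 − 981406.12 + (609.79) = 335.49 mGal
Bouguer slab correction = 0.04193 × 2.38 × 1976.0 = 197.19 mGal
Simple Bouguer anomaly = 335.49 − (197.19) = 138.30 mGal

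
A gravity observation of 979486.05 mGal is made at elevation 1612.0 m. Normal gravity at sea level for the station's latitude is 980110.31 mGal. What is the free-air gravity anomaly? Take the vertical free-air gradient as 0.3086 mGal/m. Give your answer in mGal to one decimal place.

-126.8

Free-air correction = 0.3086 × 1612.0 = 497.46 mGal
Free-air anomaly = 979486.05 − 980110.31 + (497.46) = -126.80 mGal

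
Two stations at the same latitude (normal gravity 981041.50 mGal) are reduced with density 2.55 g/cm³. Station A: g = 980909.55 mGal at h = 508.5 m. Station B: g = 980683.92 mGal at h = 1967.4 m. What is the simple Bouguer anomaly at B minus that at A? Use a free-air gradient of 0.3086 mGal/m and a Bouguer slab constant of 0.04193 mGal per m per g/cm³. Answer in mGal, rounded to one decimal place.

Δg_SB(A) = 980909.55 − 981041.50 + 0.3086×508.5 − 0.04193×2.55×508.5 = -29.40 mGal
Δg_SB(B) = 980683.92 − 981041.50 + 0.3086×1967.4 − 0.04193×2.55×1967.4 = 39.20 mGal
Difference = 39.20 − (-29.40) = 68.60 mGal

68.6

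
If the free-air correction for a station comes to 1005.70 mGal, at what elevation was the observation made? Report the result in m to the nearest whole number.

h = 1005.70 / 0.3086 = 3258.91 m

3259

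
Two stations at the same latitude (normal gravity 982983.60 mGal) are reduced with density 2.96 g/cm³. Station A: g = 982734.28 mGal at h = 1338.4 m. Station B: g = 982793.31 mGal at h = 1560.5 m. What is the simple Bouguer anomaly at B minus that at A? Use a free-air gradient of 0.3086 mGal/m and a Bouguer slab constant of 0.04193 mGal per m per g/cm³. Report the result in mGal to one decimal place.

100.0

Δg_SB(A) = 982734.28 − 982983.60 + 0.3086×1338.4 − 0.04193×2.96×1338.4 = -2.40 mGal
Δg_SB(B) = 982793.31 − 982983.60 + 0.3086×1560.5 − 0.04193×2.96×1560.5 = 97.60 mGal
Difference = 97.60 − (-2.40) = 100.00 mGal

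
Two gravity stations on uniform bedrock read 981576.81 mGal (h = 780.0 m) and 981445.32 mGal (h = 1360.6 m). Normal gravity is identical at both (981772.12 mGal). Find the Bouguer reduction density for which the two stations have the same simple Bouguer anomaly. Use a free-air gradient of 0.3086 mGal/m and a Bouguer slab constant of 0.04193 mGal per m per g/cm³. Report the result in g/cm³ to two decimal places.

1.96

Δg_obs = 981445.32 − 981576.81 = -131.49 mGal over Δh = 1360.6 − 780.0 = 580.6 m
Equal Bouguer anomalies ⇒ Δg_obs + (0.3086 − 0.04193ρ)·Δh = 0
0.3086 − 0.04193ρ = −Δg_obs/Δh = 0.22647
ρ = (0.3086 − 0.22647) / 0.04193 = 1.96 g/cm³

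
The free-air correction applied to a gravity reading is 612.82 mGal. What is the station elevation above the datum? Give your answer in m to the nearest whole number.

h = 612.82 / 0.3086 = 1985.81 m

1986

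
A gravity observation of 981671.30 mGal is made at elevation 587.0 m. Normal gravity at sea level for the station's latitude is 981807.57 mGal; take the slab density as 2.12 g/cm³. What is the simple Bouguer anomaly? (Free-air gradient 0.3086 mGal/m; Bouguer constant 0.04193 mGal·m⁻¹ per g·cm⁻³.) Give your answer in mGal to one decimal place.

Free-air correction = 0.3086 × 587.0 = 181.15 mGal
Free-air anomaly = 981671.30 − 981807.57 + (181.15) = 44.88 mGal
Bouguer slab correction = 0.04193 × 2.12 × 587.0 = 52.18 mGal
Simple Bouguer anomaly = 44.88 − (52.18) = -7.30 mGal

-7.3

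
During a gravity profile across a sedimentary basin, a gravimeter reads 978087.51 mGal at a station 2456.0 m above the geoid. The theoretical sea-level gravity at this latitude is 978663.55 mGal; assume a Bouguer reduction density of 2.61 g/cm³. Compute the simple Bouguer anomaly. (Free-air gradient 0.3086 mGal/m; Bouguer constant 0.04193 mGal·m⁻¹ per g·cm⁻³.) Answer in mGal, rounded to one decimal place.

Free-air correction = 0.3086 × 2456.0 = 757.92 mGal
Free-air anomaly = 978087.51 − 978663.55 + (757.92) = 181.88 mGal
Bouguer slab correction = 0.04193 × 2.61 × 2456.0 = 268.78 mGal
Simple Bouguer anomaly = 181.88 − (268.78) = -86.90 mGal

-86.9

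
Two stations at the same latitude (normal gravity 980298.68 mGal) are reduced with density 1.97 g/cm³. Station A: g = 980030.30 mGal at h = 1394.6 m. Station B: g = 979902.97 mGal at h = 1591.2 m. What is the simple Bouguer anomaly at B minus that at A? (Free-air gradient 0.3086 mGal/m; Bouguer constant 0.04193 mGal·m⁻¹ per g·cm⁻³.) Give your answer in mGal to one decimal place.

Δg_SB(A) = 980030.30 − 980298.68 + 0.3086×1394.6 − 0.04193×1.97×1394.6 = 46.80 mGal
Δg_SB(B) = 979902.97 − 980298.68 + 0.3086×1591.2 − 0.04193×1.97×1591.2 = -36.10 mGal
Difference = -36.10 − (46.80) = -82.90 mGal

-82.9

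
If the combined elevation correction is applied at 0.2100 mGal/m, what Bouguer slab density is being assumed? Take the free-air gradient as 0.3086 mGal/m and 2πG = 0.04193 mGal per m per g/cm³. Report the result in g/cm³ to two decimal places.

0.2100 = 0.3086 − 0.04193 × ρ
ρ = (0.3086 − 0.2100) / 0.04193 = 2.35 g/cm³

2.35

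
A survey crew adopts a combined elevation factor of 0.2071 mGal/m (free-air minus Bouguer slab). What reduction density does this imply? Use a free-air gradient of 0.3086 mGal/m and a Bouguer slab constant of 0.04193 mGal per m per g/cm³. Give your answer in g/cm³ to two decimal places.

0.2071 = 0.3086 − 0.04193 × ρ
ρ = (0.3086 − 0.2071) / 0.04193 = 2.42 g/cm³

2.42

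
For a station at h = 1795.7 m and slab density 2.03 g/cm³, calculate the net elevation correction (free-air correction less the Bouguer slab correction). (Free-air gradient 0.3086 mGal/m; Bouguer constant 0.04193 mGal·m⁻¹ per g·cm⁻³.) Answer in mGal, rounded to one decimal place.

Combined gradient = 0.3086 − 0.04193 × 2.03 = 0.2234821 mGal/m
Combined elevation correction = 0.2234821 × 1795.7 = 401.3 mGal

401.3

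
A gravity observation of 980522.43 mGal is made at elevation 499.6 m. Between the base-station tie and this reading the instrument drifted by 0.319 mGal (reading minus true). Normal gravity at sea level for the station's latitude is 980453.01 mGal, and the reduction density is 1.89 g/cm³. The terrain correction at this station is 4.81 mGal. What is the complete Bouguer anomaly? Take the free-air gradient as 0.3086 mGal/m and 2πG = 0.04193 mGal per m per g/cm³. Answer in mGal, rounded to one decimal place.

Drift-corrected reading = 980522.43 − (0.319) = 980522.111 mGal
Free-air correction = 0.3086 × 499.6 = 154.18 mGal
Free-air anomaly = 980522.111 − 980453.01 + (154.18) = 223.281 mGal
Bouguer slab correction = 0.04193 × 1.89 × 499.6 = 39.59 mGal
Simple Bouguer anomaly = 223.281 − (39.59) = 183.691 mGal
Complete Bouguer anomaly = 183.691 + 4.81 = 188.501 mGal

188.5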